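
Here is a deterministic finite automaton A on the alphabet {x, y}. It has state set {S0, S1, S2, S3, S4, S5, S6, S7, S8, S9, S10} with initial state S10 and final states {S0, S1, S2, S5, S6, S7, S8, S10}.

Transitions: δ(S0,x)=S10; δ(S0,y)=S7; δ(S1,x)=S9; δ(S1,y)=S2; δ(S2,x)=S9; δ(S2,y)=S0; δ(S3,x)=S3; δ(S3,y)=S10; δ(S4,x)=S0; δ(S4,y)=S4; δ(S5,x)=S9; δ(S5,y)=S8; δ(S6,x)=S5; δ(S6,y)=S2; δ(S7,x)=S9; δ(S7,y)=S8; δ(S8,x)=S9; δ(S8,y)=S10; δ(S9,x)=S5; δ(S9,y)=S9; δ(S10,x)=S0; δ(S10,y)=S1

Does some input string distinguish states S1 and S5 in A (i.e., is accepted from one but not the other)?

States {S3,S4,S6} cannot be reached from the start state, so discard them.
Initial partition by acceptance: {S0,S1,S2,S5,S7,S8,S10} | {S9}.
On input x, block {S0,S1,S2,S5,S7,S8,S10} splits into {S1,S2,S5,S7,S8} and {S0,S10}.
Refine {S1,S2,S5,S7,S8} on symbol y: members go to different blocks, giving {S1,S5,S7} and {S2,S8}.
Stable partition: {S1,S5,S7} | {S9} | {S0,S10} | {S2,S8} — 4 equivalence classes.
S1 and S5 lie in the same block of the stable partition, so they are equivalent — no string distinguishes them.

No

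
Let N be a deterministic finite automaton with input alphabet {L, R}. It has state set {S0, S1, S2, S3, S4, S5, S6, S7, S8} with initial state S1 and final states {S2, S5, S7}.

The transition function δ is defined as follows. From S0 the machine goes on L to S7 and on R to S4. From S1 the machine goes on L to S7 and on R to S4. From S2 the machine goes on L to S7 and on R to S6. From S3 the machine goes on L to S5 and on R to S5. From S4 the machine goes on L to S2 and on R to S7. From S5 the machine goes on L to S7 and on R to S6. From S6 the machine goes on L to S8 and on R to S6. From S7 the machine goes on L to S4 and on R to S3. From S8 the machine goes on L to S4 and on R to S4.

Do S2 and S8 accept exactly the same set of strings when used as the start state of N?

States {S0} cannot be reached from the start state, so discard them.
Start with accepting vs non-accepting: {S2,S5,S7} | {S1,S3,S4,S6,S8}.
Split {S2,S5,S7} by δ(·,L) → {S2,S5} and {S7}.
Split {S1,S3,S4,S6,S8} by δ(·,L) → {S3,S4} and {S6,S8} and {S1}.
On input R, block {S3,S4} splits into {S3} and {S4}.
Refine {S6,S8} on symbol L: members go to different blocks, giving {S6} and {S8}.
Stable partition: {S2,S5} | {S3} | {S7} | {S6} | {S1} | {S4} | {S8} — 7 equivalence classes.
S2 and S8 end up in different blocks, so they are distinguishable. For instance, the string 'ε' is accepted from only S2.

No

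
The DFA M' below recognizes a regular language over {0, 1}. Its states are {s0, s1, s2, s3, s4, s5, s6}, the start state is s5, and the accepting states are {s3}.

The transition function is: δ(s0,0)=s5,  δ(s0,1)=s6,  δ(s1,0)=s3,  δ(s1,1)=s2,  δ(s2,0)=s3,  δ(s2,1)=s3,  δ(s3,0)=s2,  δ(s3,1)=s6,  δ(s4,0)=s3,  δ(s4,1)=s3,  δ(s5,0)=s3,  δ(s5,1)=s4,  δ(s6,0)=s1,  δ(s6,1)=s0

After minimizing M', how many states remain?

4

Every state is reachable, so we keep all 7.
P0 = {s3} | {s0,s1,s2,s4,s5,s6}.
On input 0, block {s0,s1,s2,s4,s5,s6} splits into {s1,s2,s4,s5} and {s0,s6}.
On input 1, block {s1,s2,s4,s5} splits into {s1,s5} and {s2,s4}.
Stable partition: {s3} | {s1,s5} | {s0,s6} | {s2,s4} — 4 equivalence classes.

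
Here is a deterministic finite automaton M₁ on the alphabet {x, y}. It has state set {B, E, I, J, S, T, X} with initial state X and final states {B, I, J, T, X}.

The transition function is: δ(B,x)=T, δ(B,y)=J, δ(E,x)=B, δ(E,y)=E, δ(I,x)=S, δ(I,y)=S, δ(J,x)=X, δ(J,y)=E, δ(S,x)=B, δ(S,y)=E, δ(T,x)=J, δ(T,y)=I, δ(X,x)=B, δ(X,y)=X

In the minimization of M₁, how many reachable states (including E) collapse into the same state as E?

All states are reachable from the start state.
Start with accepting vs non-accepting: {B,I,J,T,X} | {E,S}.
Split {B,I,J,T,X} by δ(·,x) → {B,J,T,X} and {I}.
Refine {B,J,T,X} on symbol y: members go to different blocks, giving {B,X} and {J} and {T}.
On input x, block {B,X} splits into {B} and {X}.
Stable partition: {B} | {E,S} | {I} | {J} | {T} | {X} — 6 equivalence classes.
State E belongs to the block {E,S}, which has 2 states.

2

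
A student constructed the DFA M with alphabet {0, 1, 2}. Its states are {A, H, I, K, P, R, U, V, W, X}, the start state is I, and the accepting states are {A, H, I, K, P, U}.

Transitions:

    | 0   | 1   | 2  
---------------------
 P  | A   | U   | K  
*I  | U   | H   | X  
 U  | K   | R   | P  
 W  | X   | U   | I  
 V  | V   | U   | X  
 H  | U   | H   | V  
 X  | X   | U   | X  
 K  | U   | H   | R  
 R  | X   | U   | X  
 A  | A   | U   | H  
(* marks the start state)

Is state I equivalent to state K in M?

Reachable states from the start: {A,H,I,K,P,R,U,V,X}. Unreachable: {W} — drop them.
Start with accepting vs non-accepting: {A,H,I,K,P,U} | {R,V,X}.
On input 1, block {A,H,I,K,P,U} splits into {A,H,I,K,P} and {U}.
Split {A,H,I,K,P} by δ(·,0) → {H,I,K} and {A,P}.
Stable partition: {H,I,K} | {R,V,X} | {U} | {A,P} — 4 equivalence classes.
I and K lie in the same block of the stable partition, so they are equivalent — no string distinguishes them.

Yes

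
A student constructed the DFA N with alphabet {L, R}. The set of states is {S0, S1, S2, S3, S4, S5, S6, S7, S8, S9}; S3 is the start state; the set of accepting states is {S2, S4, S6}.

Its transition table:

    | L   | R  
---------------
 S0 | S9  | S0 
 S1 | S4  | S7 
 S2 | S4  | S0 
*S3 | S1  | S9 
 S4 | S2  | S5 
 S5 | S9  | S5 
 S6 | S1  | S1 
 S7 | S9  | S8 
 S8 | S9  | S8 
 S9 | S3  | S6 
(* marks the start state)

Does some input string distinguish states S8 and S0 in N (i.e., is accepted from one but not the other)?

No

P0 = {S2,S4,S6} | {S0,S1,S3,S5,S7,S8,S9}.
On input L, block {S2,S4,S6} splits into {S2,S4} and {S6}.
Split {S0,S1,S3,S5,S7,S8,S9} by δ(·,L) → {S0,S3,S5,S7,S8,S9} and {S1}.
Refine {S0,S3,S5,S7,S8,S9} on symbol L: members go to different blocks, giving {S0,S5,S7,S8,S9} and {S3}.
Split {S0,S5,S7,S8,S9} by δ(·,L) → {S0,S5,S7,S8} and {S9}.
Stable partition: {S2,S4} | {S0,S5,S7,S8} | {S6} | {S1} | {S3} | {S9} — 6 equivalence classes.
S8 and S0 lie in the same block of the stable partition, so they are equivalent — no string distinguishes them.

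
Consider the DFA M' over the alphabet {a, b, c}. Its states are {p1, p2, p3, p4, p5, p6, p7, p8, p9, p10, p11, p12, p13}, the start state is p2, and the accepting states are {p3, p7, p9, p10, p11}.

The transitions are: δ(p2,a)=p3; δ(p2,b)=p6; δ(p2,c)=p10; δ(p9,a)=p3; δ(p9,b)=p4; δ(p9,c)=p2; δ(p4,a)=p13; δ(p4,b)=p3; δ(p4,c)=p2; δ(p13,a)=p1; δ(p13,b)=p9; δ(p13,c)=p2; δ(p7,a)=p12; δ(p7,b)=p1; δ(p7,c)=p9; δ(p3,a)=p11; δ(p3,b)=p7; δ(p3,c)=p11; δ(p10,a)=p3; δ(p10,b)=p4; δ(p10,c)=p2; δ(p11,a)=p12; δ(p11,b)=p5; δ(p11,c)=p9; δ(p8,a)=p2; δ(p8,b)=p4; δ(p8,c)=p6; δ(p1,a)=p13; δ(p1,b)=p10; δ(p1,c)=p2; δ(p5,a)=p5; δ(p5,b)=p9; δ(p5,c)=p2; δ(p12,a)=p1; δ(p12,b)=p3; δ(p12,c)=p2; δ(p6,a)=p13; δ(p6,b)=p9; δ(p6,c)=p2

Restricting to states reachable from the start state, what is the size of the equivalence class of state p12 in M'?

2

Reachable states from the start: {p1,p2,p3,p4,p5,p6,p7,p9,p10,p11,p12,p13}. Unreachable: {p8} — drop them.
P0 = {p3,p7,p9,p10,p11} | {p1,p2,p4,p5,p6,p12,p13}.
On input a, block {p3,p7,p9,p10,p11} splits into {p3,p9,p10} and {p7,p11}.
Refine {p3,p9,p10} on symbol a: members go to different blocks, giving {p9,p10} and {p3}.
On input a, block {p1,p2,p4,p5,p6,p12,p13} splits into {p1,p4,p5,p6,p12,p13} and {p2}.
Refine {p1,p4,p5,p6,p12,p13} on symbol b: members go to different blocks, giving {p1,p5,p6,p13} and {p4,p12}.
Stable partition: {p9,p10} | {p1,p5,p6,p13} | {p7,p11} | {p3} | {p2} | {p4,p12} — 6 equivalence classes.
The equivalence class containing p12 is {p4,p12}, of size 2.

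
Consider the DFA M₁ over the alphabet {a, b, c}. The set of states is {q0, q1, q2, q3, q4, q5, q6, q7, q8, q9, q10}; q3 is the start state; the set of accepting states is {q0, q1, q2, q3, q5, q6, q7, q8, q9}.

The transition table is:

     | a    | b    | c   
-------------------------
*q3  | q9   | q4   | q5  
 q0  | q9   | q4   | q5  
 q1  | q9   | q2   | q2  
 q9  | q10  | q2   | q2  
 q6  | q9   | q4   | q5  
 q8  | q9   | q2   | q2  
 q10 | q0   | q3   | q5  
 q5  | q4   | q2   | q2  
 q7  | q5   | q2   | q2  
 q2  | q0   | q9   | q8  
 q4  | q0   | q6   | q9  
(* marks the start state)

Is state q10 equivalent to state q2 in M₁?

No

First remove the unreachable states {q1,q7}; 9 states remain.
P0 = {q0,q2,q3,q5,q6,q8,q9} | {q4,q10}.
Split {q0,q2,q3,q5,q6,q8,q9} by δ(·,a) → {q0,q2,q3,q6,q8} and {q5,q9}.
On input a, block {q0,q2,q3,q6,q8} splits into {q0,q3,q6,q8} and {q2}.
Split {q0,q3,q6,q8} by δ(·,b) → {q0,q3,q6} and {q8}.
Stable partition: {q0,q3,q6} | {q4,q10} | {q5,q9} | {q2} | {q8} — 5 equivalence classes.
q10 and q2 end up in different blocks, so they are distinguishable. For instance, the string 'ε' is accepted from only q2.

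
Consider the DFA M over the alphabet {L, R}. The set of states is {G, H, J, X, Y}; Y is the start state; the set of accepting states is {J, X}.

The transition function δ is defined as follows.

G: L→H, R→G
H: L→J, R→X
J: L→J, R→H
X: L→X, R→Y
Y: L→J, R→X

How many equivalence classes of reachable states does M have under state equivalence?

2

States {G} cannot be reached from the start state, so discard them.
P0 = {J,X} | {H,Y}.
The partition is now stable with 2 blocks: {J,X} | {H,Y}.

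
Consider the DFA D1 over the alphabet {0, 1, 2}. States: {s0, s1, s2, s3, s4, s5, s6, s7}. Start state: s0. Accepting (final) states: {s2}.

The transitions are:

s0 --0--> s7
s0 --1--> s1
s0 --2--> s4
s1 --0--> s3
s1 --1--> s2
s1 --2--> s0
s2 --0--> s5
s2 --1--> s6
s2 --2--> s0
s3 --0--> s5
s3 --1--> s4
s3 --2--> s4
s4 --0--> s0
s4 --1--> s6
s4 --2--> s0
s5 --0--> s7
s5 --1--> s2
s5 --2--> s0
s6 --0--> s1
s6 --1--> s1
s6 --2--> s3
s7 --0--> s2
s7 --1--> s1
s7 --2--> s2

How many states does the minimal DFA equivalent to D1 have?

8

Initial partition by acceptance: {s2} | {s0,s1,s3,s4,s5,s6,s7}.
Refine {s0,s1,s3,s4,s5,s6,s7} on symbol 0: members go to different blocks, giving {s0,s1,s3,s4,s5,s6} and {s7}.
Refine {s0,s1,s3,s4,s5,s6} on symbol 0: members go to different blocks, giving {s1,s3,s4,s6} and {s0,s5}.
Refine {s1,s3,s4,s6} on symbol 0: members go to different blocks, giving {s1,s6} and {s3,s4}.
On input 0, block {s1,s6} splits into {s1} and {s6}.
Refine {s0,s5} on symbol 1: members go to different blocks, giving {s0} and {s5}.
Split {s3,s4} by δ(·,0) → {s3} and {s4}.
Stable partition: {s2} | {s1} | {s7} | {s0} | {s3} | {s6} | {s5} | {s4} — 8 equivalence classes.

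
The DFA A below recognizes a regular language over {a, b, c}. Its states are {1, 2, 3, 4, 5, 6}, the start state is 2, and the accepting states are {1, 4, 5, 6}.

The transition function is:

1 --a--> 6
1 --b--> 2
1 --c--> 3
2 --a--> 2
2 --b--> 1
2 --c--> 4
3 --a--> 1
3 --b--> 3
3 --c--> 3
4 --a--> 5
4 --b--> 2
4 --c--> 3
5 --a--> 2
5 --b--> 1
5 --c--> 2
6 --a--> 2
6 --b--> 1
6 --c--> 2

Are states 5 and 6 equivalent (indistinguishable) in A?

All states are reachable from the start state.
P0 = {1,4,5,6} | {2,3}.
Refine {1,4,5,6} on symbol a: members go to different blocks, giving {1,4} and {5,6}.
On input a, block {2,3} splits into {2} and {3}.
Stable partition: {1,4} | {2} | {5,6} | {3} — 4 equivalence classes.
5 and 6 lie in the same block of the stable partition, so they are equivalent — no string distinguishes them.

Yes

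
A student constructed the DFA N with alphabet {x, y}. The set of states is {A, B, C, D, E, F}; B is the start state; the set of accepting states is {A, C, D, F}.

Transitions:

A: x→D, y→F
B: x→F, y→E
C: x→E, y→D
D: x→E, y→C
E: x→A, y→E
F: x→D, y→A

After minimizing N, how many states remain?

3

Every state is reachable, so we keep all 6.
Start with accepting vs non-accepting: {A,C,D,F} | {B,E}.
Split {A,C,D,F} by δ(·,x) → {A,F} and {C,D}.
Stable partition: {A,F} | {B,E} | {C,D} — 3 equivalence classes.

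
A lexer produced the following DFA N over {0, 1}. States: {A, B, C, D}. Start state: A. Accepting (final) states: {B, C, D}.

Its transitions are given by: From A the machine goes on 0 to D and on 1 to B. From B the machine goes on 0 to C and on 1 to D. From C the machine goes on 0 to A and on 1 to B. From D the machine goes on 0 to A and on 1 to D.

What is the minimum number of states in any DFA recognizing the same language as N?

Start with accepting vs non-accepting: {B,C,D} | {A}.
On input 0, block {B,C,D} splits into {C,D} and {B}.
Split {C,D} by δ(·,1) → {C} and {D}.
The partition is now stable with 4 blocks: {C} | {A} | {B} | {D}.

4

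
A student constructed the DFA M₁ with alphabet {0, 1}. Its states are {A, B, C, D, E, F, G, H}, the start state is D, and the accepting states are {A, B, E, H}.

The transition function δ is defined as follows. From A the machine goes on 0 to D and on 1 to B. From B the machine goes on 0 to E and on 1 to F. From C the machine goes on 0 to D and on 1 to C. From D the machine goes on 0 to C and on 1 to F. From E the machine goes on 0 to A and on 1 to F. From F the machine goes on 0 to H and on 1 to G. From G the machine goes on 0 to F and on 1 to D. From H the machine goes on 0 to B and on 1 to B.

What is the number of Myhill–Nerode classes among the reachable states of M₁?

All states are reachable from the start state.
Initial partition by acceptance: {A,B,E,H} | {C,D,F,G}.
Split {A,B,E,H} by δ(·,0) → {B,E,H} and {A}.
Split {B,E,H} by δ(·,0) → {B,H} and {E}.
Split {B,H} by δ(·,0) → {B} and {H}.
Split {C,D,F,G} by δ(·,0) → {C,D,G} and {F}.
On input 0, block {C,D,G} splits into {C,D} and {G}.
On input 1, block {C,D} splits into {C} and {D}.
The partition is now stable with 8 blocks: {B} | {C} | {A} | {E} | {H} | {F} | {G} | {D}.

8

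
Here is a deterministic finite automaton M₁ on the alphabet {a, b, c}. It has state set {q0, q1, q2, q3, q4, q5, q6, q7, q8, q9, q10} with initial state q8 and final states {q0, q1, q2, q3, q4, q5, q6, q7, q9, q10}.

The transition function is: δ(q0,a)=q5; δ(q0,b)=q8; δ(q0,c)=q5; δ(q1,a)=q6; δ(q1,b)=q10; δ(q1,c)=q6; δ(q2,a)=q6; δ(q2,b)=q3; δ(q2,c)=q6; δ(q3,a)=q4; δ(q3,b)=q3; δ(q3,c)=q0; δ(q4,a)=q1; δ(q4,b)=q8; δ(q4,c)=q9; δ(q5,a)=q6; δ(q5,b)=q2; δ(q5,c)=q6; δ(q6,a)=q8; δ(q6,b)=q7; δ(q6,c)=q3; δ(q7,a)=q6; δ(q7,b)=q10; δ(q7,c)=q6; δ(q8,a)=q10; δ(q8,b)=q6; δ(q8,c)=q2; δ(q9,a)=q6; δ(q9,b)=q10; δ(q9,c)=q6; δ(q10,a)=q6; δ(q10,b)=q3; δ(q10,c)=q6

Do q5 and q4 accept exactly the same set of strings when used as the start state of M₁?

No

Every state is reachable, so we keep all 11.
Start with accepting vs non-accepting: {q0,q1,q2,q3,q4,q5,q6,q7,q9,q10} | {q8}.
Split {q0,q1,q2,q3,q4,q5,q6,q7,q9,q10} by δ(·,a) → {q0,q1,q2,q3,q4,q5,q7,q9,q10} and {q6}.
On input a, block {q0,q1,q2,q3,q4,q5,q7,q9,q10} splits into {q1,q2,q5,q7,q9,q10} and {q0,q3,q4}.
On input b, block {q1,q2,q5,q7,q9,q10} splits into {q1,q5,q7,q9} and {q2,q10}.
On input a, block {q0,q3,q4} splits into {q0,q4} and {q3}.
No further refinement is possible. Final partition (6 blocks): {q1,q5,q7,q9} | {q8} | {q6} | {q0,q4} | {q2,q10} | {q3}.
q5 and q4 end up in different blocks, so they are distinguishable. For instance, the string 'b' is accepted from only q5.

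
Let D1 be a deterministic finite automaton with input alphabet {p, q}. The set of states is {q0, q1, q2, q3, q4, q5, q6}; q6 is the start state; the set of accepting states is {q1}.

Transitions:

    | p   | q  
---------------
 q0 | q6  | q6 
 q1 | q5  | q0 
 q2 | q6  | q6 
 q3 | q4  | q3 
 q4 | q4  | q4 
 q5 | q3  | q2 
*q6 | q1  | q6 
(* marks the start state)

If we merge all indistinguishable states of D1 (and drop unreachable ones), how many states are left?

5

All states are reachable from the start state.
Initial partition by acceptance: {q1} | {q0,q2,q3,q4,q5,q6}.
Split {q0,q2,q3,q4,q5,q6} by δ(·,p) → {q0,q2,q3,q4,q5} and {q6}.
Refine {q0,q2,q3,q4,q5} on symbol p: members go to different blocks, giving {q3,q4,q5} and {q0,q2}.
On input q, block {q3,q4,q5} splits into {q3,q4} and {q5}.
The partition is now stable with 5 blocks: {q1} | {q3,q4} | {q6} | {q0,q2} | {q5}.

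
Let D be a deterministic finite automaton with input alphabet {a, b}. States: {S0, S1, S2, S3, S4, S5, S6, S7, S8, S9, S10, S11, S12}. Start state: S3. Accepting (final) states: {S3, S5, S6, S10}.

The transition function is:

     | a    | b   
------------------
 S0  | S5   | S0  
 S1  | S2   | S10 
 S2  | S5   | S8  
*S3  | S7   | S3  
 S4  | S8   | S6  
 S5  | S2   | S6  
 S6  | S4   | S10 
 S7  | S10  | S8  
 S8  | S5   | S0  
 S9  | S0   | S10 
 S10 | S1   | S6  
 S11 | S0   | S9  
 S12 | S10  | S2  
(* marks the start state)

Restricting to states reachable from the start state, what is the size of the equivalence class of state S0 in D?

First remove the unreachable states {S9,S11,S12}; 10 states remain.
P0 = {S3,S5,S6,S10} | {S0,S1,S2,S4,S7,S8}.
Refine {S0,S1,S2,S4,S7,S8} on symbol a: members go to different blocks, giving {S0,S2,S7,S8} and {S1,S4}.
Split {S3,S5,S6,S10} by δ(·,a) → {S3,S5} and {S6,S10}.
Split {S3,S5} by δ(·,b) → {S3} and {S5}.
Split {S0,S2,S7,S8} by δ(·,a) → {S0,S2,S8} and {S7}.
No further refinement is possible. Final partition (6 blocks): {S3} | {S0,S2,S8} | {S1,S4} | {S6,S10} | {S5} | {S7}.
The equivalence class containing S0 is {S0,S2,S8}, of size 3.

3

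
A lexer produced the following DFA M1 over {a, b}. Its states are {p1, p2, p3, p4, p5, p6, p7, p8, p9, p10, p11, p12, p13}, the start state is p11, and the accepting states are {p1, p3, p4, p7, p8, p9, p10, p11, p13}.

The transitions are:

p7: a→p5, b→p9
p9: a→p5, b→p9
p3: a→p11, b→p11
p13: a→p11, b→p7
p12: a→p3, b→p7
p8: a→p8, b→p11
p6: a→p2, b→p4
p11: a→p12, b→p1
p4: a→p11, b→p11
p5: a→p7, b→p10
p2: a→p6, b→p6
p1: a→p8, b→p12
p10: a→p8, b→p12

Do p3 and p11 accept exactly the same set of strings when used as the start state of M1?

First remove the unreachable states {p2,p4,p6,p13}; 9 states remain.
P0 = {p1,p3,p7,p8,p9,p10,p11} | {p5,p12}.
On input a, block {p1,p3,p7,p8,p9,p10,p11} splits into {p1,p3,p8,p10} and {p7,p9,p11}.
Split {p1,p3,p8,p10} by δ(·,a) → {p1,p8,p10} and {p3}.
Refine {p1,p8,p10} on symbol b: members go to different blocks, giving {p1,p10} and {p8}.
Split {p5,p12} by δ(·,a) → {p5} and {p12}.
Refine {p7,p9,p11} on symbol a: members go to different blocks, giving {p7,p9} and {p11}.
Stable partition: {p1,p10} | {p5} | {p7,p9} | {p3} | {p8} | {p12} | {p11} — 7 equivalence classes.
p3 and p11 end up in different blocks, so they are distinguishable. For instance, the string 'a' is accepted from only p3.

No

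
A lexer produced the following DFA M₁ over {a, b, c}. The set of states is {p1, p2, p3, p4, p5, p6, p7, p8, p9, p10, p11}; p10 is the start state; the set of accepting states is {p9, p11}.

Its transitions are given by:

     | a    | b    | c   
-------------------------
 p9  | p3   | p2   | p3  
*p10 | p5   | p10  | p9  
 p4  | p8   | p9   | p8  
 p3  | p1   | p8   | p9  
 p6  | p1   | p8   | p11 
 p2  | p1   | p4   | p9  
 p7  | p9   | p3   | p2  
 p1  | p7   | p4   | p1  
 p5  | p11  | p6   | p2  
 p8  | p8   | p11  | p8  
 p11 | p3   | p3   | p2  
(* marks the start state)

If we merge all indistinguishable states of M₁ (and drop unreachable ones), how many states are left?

P0 = {p9,p11} | {p1,p2,p3,p4,p5,p6,p7,p8,p10}.
Split {p1,p2,p3,p4,p5,p6,p7,p8,p10} by δ(·,a) → {p1,p2,p3,p4,p6,p8,p10} and {p5,p7}.
Refine {p1,p2,p3,p4,p6,p8,p10} on symbol a: members go to different blocks, giving {p2,p3,p4,p6,p8} and {p1,p10}.
On input a, block {p2,p3,p4,p6,p8} splits into {p2,p3,p6} and {p4,p8}.
Refine {p1,p10} on symbol b: members go to different blocks, giving {p1} and {p10}.
The partition is now stable with 6 blocks: {p9,p11} | {p2,p3,p6} | {p5,p7} | {p1} | {p4,p8} | {p10}.

6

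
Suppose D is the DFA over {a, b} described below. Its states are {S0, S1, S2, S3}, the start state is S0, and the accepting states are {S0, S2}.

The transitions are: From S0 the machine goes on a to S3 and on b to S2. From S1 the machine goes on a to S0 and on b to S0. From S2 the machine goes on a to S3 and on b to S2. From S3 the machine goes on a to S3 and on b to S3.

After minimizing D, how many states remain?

2

States {S1} cannot be reached from the start state, so discard them.
Initial partition by acceptance: {S0,S2} | {S3}.
No further refinement is possible. Final partition (2 blocks): {S0,S2} | {S3}.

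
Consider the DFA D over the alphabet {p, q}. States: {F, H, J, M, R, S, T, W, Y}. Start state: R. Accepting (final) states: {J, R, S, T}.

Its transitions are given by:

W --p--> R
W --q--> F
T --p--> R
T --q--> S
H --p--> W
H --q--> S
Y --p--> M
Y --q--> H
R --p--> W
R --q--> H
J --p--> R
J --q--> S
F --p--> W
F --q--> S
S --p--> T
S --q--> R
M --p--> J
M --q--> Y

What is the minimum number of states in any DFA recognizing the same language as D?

States {J,M,Y} cannot be reached from the start state, so discard them.
P0 = {R,S,T} | {F,H,W}.
Split {R,S,T} by δ(·,p) → {S,T} and {R}.
Split {S,T} by δ(·,p) → {T} and {S}.
Refine {F,H,W} on symbol p: members go to different blocks, giving {F,H} and {W}.
Stable partition: {T} | {F,H} | {R} | {S} | {W} — 5 equivalence classes.

5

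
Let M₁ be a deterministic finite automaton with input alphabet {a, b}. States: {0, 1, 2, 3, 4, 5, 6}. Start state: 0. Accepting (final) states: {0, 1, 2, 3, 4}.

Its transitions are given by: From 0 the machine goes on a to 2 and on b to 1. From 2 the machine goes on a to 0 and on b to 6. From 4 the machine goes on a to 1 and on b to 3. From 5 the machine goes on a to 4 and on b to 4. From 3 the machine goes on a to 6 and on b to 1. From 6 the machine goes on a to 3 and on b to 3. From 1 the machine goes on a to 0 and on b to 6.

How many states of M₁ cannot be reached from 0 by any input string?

2

No path from 0 leads to 4, 5; the other 5 states are all reachable.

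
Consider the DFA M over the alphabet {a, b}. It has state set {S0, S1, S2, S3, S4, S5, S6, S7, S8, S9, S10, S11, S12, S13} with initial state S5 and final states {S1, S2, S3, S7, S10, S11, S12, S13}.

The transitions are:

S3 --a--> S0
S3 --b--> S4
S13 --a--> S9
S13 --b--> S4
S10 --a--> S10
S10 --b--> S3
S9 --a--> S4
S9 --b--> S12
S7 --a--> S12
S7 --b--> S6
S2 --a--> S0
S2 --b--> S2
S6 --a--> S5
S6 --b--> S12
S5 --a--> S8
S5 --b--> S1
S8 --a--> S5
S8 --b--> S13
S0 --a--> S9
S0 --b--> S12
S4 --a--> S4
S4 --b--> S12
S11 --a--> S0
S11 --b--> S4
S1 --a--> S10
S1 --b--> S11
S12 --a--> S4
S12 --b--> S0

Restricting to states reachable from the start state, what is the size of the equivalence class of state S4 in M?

First remove the unreachable states {S2,S6,S7}; 11 states remain.
Start with accepting vs non-accepting: {S1,S3,S10,S11,S12,S13} | {S0,S4,S5,S8,S9}.
Split {S1,S3,S10,S11,S12,S13} by δ(·,a) → {S3,S11,S12,S13} and {S1,S10}.
On input b, block {S0,S4,S5,S8,S9} splits into {S0,S4,S8,S9} and {S5}.
Refine {S0,S4,S8,S9} on symbol a: members go to different blocks, giving {S0,S4,S9} and {S8}.
The partition is now stable with 5 blocks: {S3,S11,S12,S13} | {S0,S4,S9} | {S1,S10} | {S5} | {S8}.
State S4 belongs to the block {S0,S4,S9}, which has 3 states.

3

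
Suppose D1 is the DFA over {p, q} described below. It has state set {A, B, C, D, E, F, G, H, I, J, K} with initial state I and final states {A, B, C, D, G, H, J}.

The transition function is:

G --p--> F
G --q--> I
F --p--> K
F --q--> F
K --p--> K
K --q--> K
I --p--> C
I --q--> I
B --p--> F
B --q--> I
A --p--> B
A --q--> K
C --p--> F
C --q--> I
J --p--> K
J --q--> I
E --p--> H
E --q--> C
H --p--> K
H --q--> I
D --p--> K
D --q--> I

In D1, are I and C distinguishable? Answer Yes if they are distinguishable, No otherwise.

Yes

States {A,B,D,E,G,H,J} cannot be reached from the start state, so discard them.
Start with accepting vs non-accepting: {C} | {F,I,K}.
Refine {F,I,K} on symbol p: members go to different blocks, giving {F,K} and {I}.
No further refinement is possible. Final partition (3 blocks): {C} | {F,K} | {I}.
I and C end up in different blocks, so they are distinguishable. For instance, the string 'ε' is accepted from only C.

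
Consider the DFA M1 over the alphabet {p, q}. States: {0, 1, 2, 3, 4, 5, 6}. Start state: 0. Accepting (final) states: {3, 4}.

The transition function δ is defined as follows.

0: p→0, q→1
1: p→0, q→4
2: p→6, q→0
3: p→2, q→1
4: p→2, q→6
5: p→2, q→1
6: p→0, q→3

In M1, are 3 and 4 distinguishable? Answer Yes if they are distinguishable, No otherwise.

States {5} cannot be reached from the start state, so discard them.
Initial partition by acceptance: {3,4} | {0,1,2,6}.
On input q, block {0,1,2,6} splits into {0,2} and {1,6}.
Refine {0,2} on symbol p: members go to different blocks, giving {0} and {2}.
The partition is now stable with 4 blocks: {3,4} | {0} | {1,6} | {2}.
3 and 4 lie in the same block of the stable partition, so they are equivalent — no string distinguishes them.

No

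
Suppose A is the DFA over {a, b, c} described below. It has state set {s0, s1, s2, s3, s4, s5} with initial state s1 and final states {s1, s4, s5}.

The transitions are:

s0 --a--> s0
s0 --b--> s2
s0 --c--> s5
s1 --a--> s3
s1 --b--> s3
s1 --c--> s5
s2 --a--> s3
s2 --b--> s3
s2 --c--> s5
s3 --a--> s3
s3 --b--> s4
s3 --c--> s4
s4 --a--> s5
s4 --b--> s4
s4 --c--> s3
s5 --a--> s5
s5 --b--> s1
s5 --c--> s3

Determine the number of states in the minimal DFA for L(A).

States {s0,s2} cannot be reached from the start state, so discard them.
Start with accepting vs non-accepting: {s1,s4,s5} | {s3}.
On input a, block {s1,s4,s5} splits into {s4,s5} and {s1}.
On input b, block {s4,s5} splits into {s4} and {s5}.
Stable partition: {s4} | {s3} | {s1} | {s5} — 4 equivalence classes.

4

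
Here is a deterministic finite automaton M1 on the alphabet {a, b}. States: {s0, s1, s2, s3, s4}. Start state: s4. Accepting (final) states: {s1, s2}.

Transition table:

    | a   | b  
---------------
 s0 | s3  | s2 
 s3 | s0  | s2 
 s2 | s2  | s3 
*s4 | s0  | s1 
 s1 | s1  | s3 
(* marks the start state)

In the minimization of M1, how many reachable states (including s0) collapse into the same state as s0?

3

P0 = {s1,s2} | {s0,s3,s4}.
The partition is now stable with 2 blocks: {s1,s2} | {s0,s3,s4}.
The equivalence class containing s0 is {s0,s3,s4}, of size 3.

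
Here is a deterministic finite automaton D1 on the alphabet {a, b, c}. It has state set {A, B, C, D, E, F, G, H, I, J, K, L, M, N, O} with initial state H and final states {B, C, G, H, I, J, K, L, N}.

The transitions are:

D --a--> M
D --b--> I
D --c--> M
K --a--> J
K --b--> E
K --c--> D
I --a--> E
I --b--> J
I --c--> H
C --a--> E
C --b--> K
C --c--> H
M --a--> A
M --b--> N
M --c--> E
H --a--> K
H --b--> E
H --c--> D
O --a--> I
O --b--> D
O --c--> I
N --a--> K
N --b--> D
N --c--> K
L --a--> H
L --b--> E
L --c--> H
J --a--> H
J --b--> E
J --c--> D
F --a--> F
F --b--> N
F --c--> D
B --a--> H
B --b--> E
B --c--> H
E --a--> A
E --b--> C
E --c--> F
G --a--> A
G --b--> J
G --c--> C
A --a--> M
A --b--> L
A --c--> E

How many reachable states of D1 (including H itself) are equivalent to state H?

Reachable states from the start: {A,C,D,E,F,H,I,J,K,L,M,N}. Unreachable: {B,G,O} — drop them.
Start with accepting vs non-accepting: {C,H,I,J,K,L,N} | {A,D,E,F,M}.
On input a, block {C,H,I,J,K,L,N} splits into {H,J,K,L,N} and {C,I}.
Split {H,J,K,L,N} by δ(·,c) → {H,J,K} and {L,N}.
Split {A,D,E,F,M} by δ(·,b) → {A,F,M} and {D,E}.
Stable partition: {H,J,K} | {A,F,M} | {C,I} | {L,N} | {D,E} — 5 equivalence classes.
The equivalence class containing H is {H,J,K}, of size 3.

3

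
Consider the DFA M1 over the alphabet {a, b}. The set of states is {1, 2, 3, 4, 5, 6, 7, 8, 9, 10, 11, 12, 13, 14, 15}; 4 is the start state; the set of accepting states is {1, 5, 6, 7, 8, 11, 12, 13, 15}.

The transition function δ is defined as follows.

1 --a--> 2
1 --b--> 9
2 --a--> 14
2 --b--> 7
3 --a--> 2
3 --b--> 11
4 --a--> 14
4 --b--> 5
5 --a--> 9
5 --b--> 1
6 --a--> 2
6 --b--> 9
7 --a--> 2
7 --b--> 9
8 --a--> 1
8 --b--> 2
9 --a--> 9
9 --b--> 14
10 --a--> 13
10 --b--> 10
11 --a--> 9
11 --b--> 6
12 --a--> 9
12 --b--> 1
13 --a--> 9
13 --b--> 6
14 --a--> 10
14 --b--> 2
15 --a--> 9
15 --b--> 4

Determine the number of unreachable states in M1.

5

BFS from 4 reaches {1, 2, 4, 5, 6, 7, 9, 10, 13, 14}; the 5 state(s) 3, 8, 11, 12, 15 are never visited.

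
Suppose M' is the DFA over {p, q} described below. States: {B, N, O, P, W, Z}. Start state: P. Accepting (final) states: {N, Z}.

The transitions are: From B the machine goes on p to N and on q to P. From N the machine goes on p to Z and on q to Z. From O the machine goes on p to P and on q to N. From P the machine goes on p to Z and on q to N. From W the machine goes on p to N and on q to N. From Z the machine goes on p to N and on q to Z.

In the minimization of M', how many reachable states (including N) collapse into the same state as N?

2

First remove the unreachable states {B,O,W}; 3 states remain.
Start with accepting vs non-accepting: {N,Z} | {P}.
Stable partition: {N,Z} | {P} — 2 equivalence classes.
The equivalence class containing N is {N,Z}, of size 2.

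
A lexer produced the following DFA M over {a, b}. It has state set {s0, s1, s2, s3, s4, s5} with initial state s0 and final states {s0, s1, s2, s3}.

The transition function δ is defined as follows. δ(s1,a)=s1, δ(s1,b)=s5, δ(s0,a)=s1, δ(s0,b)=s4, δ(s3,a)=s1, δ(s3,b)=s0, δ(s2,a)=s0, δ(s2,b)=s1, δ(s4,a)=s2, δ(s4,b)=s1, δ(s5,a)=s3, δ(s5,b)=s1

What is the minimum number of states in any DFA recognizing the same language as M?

Initial partition by acceptance: {s0,s1,s2,s3} | {s4,s5}.
Refine {s0,s1,s2,s3} on symbol b: members go to different blocks, giving {s0,s1} and {s2,s3}.
Stable partition: {s0,s1} | {s4,s5} | {s2,s3} — 3 equivalence classes.

3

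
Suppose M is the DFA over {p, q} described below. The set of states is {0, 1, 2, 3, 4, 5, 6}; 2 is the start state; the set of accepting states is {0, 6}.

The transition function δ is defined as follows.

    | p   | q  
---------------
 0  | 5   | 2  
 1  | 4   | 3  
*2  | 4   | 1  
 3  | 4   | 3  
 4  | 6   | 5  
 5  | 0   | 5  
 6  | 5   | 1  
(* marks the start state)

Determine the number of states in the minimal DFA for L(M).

3

Every state is reachable, so we keep all 7.
P0 = {0,6} | {1,2,3,4,5}.
On input p, block {1,2,3,4,5} splits into {1,2,3} and {4,5}.
The partition is now stable with 3 blocks: {0,6} | {1,2,3} | {4,5}.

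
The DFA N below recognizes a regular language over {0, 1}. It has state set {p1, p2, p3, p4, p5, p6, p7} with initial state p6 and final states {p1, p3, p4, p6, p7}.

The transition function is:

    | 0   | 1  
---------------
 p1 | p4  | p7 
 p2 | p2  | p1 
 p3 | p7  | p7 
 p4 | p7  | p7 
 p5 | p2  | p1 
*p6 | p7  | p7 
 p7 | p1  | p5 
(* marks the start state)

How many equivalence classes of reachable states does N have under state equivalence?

4

First remove the unreachable states {p3}; 6 states remain.
Start with accepting vs non-accepting: {p1,p4,p6,p7} | {p2,p5}.
On input 1, block {p1,p4,p6,p7} splits into {p1,p4,p6} and {p7}.
On input 0, block {p1,p4,p6} splits into {p4,p6} and {p1}.
The partition is now stable with 4 blocks: {p4,p6} | {p2,p5} | {p7} | {p1}.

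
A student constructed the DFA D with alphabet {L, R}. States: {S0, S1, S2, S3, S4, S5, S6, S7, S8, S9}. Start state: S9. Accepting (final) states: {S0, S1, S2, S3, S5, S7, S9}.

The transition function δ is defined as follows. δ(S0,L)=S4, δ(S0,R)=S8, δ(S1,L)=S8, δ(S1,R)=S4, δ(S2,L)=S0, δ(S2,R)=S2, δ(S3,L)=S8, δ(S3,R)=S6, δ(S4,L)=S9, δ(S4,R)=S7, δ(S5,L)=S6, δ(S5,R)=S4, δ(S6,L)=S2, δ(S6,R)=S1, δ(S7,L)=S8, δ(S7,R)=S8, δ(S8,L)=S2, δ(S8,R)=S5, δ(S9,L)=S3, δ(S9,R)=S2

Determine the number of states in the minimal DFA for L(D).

3

Every state is reachable, so we keep all 10.
Start with accepting vs non-accepting: {S0,S1,S2,S3,S5,S7,S9} | {S4,S6,S8}.
Split {S0,S1,S2,S3,S5,S7,S9} by δ(·,L) → {S0,S1,S3,S5,S7} and {S2,S9}.
The partition is now stable with 3 blocks: {S0,S1,S3,S5,S7} | {S4,S6,S8} | {S2,S9}.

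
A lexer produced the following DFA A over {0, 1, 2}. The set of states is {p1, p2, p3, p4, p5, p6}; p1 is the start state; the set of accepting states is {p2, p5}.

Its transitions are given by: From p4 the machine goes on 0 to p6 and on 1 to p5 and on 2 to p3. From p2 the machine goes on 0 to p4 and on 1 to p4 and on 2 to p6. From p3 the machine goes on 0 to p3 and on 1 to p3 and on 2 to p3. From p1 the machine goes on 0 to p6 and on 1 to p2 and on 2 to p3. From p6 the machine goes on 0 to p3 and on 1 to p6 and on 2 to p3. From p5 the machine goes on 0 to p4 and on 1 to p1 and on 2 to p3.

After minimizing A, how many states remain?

3

All states are reachable from the start state.
Initial partition by acceptance: {p2,p5} | {p1,p3,p4,p6}.
Refine {p1,p3,p4,p6} on symbol 1: members go to different blocks, giving {p1,p4} and {p3,p6}.
Stable partition: {p2,p5} | {p1,p4} | {p3,p6} — 3 equivalence classes.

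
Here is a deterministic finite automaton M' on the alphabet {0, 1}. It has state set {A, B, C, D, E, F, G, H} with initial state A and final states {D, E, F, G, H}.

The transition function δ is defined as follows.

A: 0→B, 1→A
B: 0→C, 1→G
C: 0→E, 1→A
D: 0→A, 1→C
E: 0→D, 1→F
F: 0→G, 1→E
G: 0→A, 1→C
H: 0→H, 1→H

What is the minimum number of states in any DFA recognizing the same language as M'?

Reachable states from the start: {A,B,C,D,E,F,G}. Unreachable: {H} — drop them.
Initial partition by acceptance: {D,E,F,G} | {A,B,C}.
Refine {D,E,F,G} on symbol 0: members go to different blocks, giving {D,G} and {E,F}.
Refine {A,B,C} on symbol 0: members go to different blocks, giving {A,B} and {C}.
On input 0, block {A,B} splits into {A} and {B}.
Stable partition: {D,G} | {A} | {E,F} | {C} | {B} — 5 equivalence classes.

5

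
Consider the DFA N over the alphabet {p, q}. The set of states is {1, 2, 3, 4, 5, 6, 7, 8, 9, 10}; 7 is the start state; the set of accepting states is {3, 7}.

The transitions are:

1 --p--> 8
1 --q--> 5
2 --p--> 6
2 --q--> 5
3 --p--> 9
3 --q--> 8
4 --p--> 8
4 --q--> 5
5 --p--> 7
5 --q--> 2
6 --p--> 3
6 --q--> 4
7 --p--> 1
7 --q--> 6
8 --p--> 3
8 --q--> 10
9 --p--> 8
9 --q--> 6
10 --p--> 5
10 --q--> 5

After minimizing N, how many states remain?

3

All states are reachable from the start state.
Start with accepting vs non-accepting: {3,7} | {1,2,4,5,6,8,9,10}.
Split {1,2,4,5,6,8,9,10} by δ(·,p) → {1,2,4,9,10} and {5,6,8}.
Stable partition: {3,7} | {1,2,4,9,10} | {5,6,8} — 3 equivalence classes.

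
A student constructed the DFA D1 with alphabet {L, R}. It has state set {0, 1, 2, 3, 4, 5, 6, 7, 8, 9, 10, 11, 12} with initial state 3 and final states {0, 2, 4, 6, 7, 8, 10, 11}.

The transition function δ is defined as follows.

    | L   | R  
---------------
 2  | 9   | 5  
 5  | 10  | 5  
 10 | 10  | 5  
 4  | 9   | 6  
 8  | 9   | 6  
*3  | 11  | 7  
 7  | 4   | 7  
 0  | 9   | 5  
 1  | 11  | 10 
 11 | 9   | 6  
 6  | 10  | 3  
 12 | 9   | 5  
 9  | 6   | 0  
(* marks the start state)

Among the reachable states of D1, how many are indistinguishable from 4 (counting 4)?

First remove the unreachable states {1,2,8,12}; 9 states remain.
Initial partition by acceptance: {0,4,6,7,10,11} | {3,5,9}.
On input L, block {0,4,6,7,10,11} splits into {0,4,11} and {6,7,10}.
Refine {0,4,11} on symbol R: members go to different blocks, giving {4,11} and {0}.
Split {3,5,9} by δ(·,L) → {5,9} and {3}.
On input R, block {5,9} splits into {5} and {9}.
On input L, block {6,7,10} splits into {6,10} and {7}.
On input R, block {6,10} splits into {6} and {10}.
No further refinement is possible. Final partition (8 blocks): {4,11} | {5} | {6} | {0} | {3} | {9} | {7} | {10}.
The equivalence class containing 4 is {4,11}, of size 2.

2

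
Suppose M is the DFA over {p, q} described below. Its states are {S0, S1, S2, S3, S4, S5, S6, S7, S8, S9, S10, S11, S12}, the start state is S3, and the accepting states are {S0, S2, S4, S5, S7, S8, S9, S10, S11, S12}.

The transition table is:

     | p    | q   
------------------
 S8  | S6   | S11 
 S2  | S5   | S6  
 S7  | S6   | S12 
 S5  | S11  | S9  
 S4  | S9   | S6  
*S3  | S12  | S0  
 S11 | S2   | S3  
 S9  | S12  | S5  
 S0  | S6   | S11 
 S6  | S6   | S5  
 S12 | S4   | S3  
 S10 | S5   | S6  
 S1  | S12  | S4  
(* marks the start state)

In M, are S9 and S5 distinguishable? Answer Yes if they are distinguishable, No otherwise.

States {S1,S7,S8,S10} cannot be reached from the start state, so discard them.
P0 = {S0,S2,S4,S5,S9,S11,S12} | {S3,S6}.
Refine {S0,S2,S4,S5,S9,S11,S12} on symbol p: members go to different blocks, giving {S2,S4,S5,S9,S11,S12} and {S0}.
Refine {S2,S4,S5,S9,S11,S12} on symbol q: members go to different blocks, giving {S2,S4,S11,S12} and {S5,S9}.
Split {S2,S4,S11,S12} by δ(·,p) → {S2,S4} and {S11,S12}.
Split {S3,S6} by δ(·,p) → {S3} and {S6}.
No further refinement is possible. Final partition (6 blocks): {S2,S4} | {S3} | {S0} | {S5,S9} | {S11,S12} | {S6}.
S9 and S5 lie in the same block of the stable partition, so they are equivalent — no string distinguishes them.

No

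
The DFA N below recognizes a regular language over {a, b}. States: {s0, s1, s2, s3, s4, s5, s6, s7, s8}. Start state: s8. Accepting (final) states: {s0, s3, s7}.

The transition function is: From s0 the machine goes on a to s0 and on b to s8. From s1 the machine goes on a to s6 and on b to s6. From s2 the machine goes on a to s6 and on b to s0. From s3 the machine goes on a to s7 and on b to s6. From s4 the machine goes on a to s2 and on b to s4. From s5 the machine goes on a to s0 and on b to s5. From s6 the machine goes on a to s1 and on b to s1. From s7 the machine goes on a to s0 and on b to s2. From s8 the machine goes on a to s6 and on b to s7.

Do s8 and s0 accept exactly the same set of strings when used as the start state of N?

Reachable states from the start: {s0,s1,s2,s6,s7,s8}. Unreachable: {s3,s4,s5} — drop them.
Initial partition by acceptance: {s0,s7} | {s1,s2,s6,s8}.
On input b, block {s1,s2,s6,s8} splits into {s1,s6} and {s2,s8}.
The partition is now stable with 3 blocks: {s0,s7} | {s1,s6} | {s2,s8}.
s8 and s0 end up in different blocks, so they are distinguishable. For instance, the string 'ε' is accepted from only s0.

No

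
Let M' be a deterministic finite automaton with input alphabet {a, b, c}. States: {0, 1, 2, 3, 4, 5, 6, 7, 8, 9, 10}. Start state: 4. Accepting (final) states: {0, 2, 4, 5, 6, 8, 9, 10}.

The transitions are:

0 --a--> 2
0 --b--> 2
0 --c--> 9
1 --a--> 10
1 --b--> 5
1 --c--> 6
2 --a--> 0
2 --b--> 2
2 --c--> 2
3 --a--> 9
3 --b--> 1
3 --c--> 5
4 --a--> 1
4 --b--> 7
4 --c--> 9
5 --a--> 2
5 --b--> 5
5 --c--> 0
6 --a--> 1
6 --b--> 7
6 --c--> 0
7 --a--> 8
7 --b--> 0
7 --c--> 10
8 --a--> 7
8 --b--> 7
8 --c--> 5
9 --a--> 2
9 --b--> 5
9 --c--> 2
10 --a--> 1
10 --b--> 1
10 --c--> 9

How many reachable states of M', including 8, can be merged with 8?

States {3} cannot be reached from the start state, so discard them.
Start with accepting vs non-accepting: {0,2,4,5,6,8,9,10} | {1,7}.
Split {0,2,4,5,6,8,9,10} by δ(·,a) → {0,2,5,9} and {4,6,8,10}.
The partition is now stable with 3 blocks: {0,2,5,9} | {1,7} | {4,6,8,10}.
State 8 belongs to the block {4,6,8,10}, which has 4 states.

4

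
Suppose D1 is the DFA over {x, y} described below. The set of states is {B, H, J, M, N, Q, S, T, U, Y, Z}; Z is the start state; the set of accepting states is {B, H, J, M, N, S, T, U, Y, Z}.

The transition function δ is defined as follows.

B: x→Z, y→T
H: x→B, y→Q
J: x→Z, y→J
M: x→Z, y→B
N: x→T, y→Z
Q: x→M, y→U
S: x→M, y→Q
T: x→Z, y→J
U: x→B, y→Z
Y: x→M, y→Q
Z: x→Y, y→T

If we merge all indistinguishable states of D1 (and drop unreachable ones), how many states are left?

Reachable states from the start: {B,J,M,Q,T,U,Y,Z}. Unreachable: {H,N,S} — drop them.
P0 = {B,J,M,T,U,Y,Z} | {Q}.
Split {B,J,M,T,U,Y,Z} by δ(·,y) → {B,J,M,T,U,Z} and {Y}.
Split {B,J,M,T,U,Z} by δ(·,x) → {B,J,M,T,U} and {Z}.
Refine {B,J,M,T,U} on symbol x: members go to different blocks, giving {B,J,M,T} and {U}.
No further refinement is possible. Final partition (5 blocks): {B,J,M,T} | {Q} | {Y} | {Z} | {U}.

5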